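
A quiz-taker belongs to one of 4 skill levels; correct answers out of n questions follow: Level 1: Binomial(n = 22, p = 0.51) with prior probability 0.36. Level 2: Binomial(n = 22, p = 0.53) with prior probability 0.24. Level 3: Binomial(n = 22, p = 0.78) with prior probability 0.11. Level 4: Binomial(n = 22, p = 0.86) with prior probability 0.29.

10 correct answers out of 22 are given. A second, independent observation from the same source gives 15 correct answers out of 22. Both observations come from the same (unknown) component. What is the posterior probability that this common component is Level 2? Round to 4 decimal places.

Posterior ∝ prior × likelihood, so P(k | x) ∝ π_k f_k(x); normalise over all components.
Since both observations come from the same component, the likelihood for component k is f_k(x₁)·f_k(x₂).
  p_1 = [0.147476] × [0.0475074] = 0.00700621
  p_2 = [0.131401] × [0.0631916] = 0.00830346
  p_3 = [0.000692923] × [0.10238] = 7.09413e-05
  p_4 = [8.11311e-06] × [0.0187158] = 1.51844e-07
Unnormalised posteriors:
  π_1·p_1 = 0.36 × 0.00700621 = 0.00252223
  π_2·p_2 = 0.24 × 0.00830346 = 0.00199283
  π_3·p_3 = 0.11 × 7.09413e-05 = 7.80354e-06
  π_4·p_4 = 0.29 × 1.51844e-07 = 4.40347e-08
Marginal: 0.00252223 + 0.00199283 + 7.80354e-06 + 4.40347e-08 = 0.00452291
Responsibility of Level 2: 0.00199283 / 0.00452291 ≈ 0.4406

0.4406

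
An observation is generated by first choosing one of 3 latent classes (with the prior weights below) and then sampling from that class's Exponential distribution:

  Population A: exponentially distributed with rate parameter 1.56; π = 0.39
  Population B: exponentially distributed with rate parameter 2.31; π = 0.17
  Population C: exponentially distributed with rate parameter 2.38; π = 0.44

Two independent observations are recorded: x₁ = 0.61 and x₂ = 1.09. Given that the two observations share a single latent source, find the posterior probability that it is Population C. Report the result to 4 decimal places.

Posterior ∝ prior × likelihood, so P(k | x) ∝ π_k f_k(x); normalise over all components.
Since both observations come from the same component, the likelihood for component k is f_k(x₁)·f_k(x₂).
  f_A = [1.56·e^(−1.56·0.61) = 1.56·e^(−0.9516) = 0.602351] × [0.284872] = 0.171593
  f_B = [2.31·e^(−2.31·0.61) = 2.31·e^(−1.4091) = 0.564479] × [0.186252] = 0.105136
  f_C = [2.38·e^(−2.38·0.61) = 2.38·e^(−1.4518) = 0.557273] × [0.177799] = 0.0990828
Multiply by the mixture weights:
  π_A·f_A = 0.39 × 0.171593 = 0.0669214
  π_B·f_B = 0.17 × 0.105136 = 0.017873
  π_C·f_C = 0.44 × 0.0990828 = 0.0435964
Evidence: 0.0669214 + 0.017873 + 0.0435964 = 0.128391
P(Population C | x) ≈ 0.3396

0.3396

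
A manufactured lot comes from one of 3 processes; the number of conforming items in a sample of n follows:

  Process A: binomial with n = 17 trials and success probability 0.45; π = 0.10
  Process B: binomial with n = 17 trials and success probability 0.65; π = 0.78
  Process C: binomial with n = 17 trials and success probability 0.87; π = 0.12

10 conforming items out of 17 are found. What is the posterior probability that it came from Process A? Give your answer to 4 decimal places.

Posterior ∝ prior × likelihood, so P(k | x) ∝ π_k f_k(x); normalise over all components.
Binomial probabilities:
  p_A = C(17,10)·0.45^10·0.55^7 = 19448·0.000340506·0.0152244 = 0.100818
  p_B = C(17,10)·0.65^10·0.35^7 = 19448·0.0134627·0.000643393 = 0.168455
  p_C = C(17,10)·0.87^10·0.13^7 = 19448·0.248423·6.27485e-07 = 0.00303159
Multiply by the mixture weights:
  π_A·p_A = 0.10 × 0.100818 = 0.0100818
  π_B·p_B = 0.78 × 0.168455 = 0.131395
  π_C·p_C = 0.12 × 0.00303159 = 0.000363791
Evidence: 0.0100818 + 0.131395 + 0.000363791 = 0.141841
P(Process A | 10 conforming items out of 17) ≈ 0.0711

0.0711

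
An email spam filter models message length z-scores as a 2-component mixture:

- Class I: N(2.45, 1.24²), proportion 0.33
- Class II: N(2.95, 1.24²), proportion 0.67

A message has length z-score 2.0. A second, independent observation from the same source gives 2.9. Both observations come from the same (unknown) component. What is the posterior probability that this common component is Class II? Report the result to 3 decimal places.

The responsibility of component k is w_k f_k(x) divided by Σ_j w_j f_j(x).
Since both observations come from the same component, the likelihood for component k is f_k(x₁)·f_k(x₂).
  f_I = [(1/(1.24·√(2π)))·exp(−(2.0−2.45)²/(2·1.24²)) = 0.321728·exp(-0.06585) = 0.301225] × [0.301225] = 0.0907362
  f_II = [(1/(1.24·√(2π)))·exp(−(2.0−2.95)²/(2·1.24²)) = 0.321728·exp(-0.29348) = 0.239902] × [0.321466] = 0.0771202
Unnormalised posteriors:
  w_I·f_I = 0.33 × 0.0907362 = 0.029943
  w_II·f_II = 0.67 × 0.0771202 = 0.0516706
Marginal: 0.029943 + 0.0516706 = 0.0816135
So the posterior for Class II is 0.0516706 / 0.0816135 ≈ 0.633.

0.633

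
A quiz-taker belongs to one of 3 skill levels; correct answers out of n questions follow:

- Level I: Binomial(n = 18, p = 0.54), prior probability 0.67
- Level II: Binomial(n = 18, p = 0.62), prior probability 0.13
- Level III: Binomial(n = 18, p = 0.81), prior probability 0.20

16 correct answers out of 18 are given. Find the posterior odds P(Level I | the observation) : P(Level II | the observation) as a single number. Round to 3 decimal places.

Since P(k|x) ∝ w_k f_k(x), the posterior odds are w_i f_i(x) / (w_j f_j(x)).
Component likelihoods at x = 16 correct answers out of 18:
  p_I = 0.00169242
  p_II = 0.0105324
  p_III = 0.189653
Posterior odds = (w_I·p_I) / (w_II·p_II) = (0.67·0.00169242) / (0.13·0.0105324) = 0.00113392 / 0.00136921 ≈ 0.828

0.828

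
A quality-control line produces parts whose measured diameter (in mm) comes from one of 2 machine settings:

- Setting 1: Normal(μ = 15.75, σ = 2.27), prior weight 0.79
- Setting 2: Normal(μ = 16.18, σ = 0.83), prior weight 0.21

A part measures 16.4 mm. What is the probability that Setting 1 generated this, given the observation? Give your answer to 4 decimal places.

By Bayes' theorem, P(k | x) = w_k f_k(x) / Σ_j w_j f_j(x).
Component likelihoods at x = 16.4 mm:
  p_1 = (1/(2.27·√(2π)))·exp(−(16.4−15.75)²/(2·2.27²)) = 0.175745·exp(-0.04100) = 0.168686
  p_2 = (1/(0.83·√(2π)))·exp(−(16.4−16.18)²/(2·0.83²)) = 0.480653·exp(-0.03513) = 0.464062
Unnormalised posteriors:
  w_1·p_1 = 0.79 × 0.168686 = 0.133262
  w_2·p_2 = 0.21 × 0.464062 = 0.097453
Denominator: 0.133262 + 0.097453 = 0.230715
Responsibility of Setting 1: 0.133262 / 0.230715 ≈ 0.5776

0.5776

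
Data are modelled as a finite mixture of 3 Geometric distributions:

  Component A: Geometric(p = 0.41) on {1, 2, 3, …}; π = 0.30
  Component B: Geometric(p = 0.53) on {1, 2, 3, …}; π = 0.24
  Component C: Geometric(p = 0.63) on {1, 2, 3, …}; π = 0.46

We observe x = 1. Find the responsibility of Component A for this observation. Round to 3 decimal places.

0.228

The responsibility of component k is w_k f_k(x) divided by Σ_j w_j f_j(x).
Component likelihoods at x = 1:
  L_A = 0.41·(1−0.41)^0 = 0.41·1 = 0.41
  L_B = 0.53·(1−0.53)^0 = 0.53·1 = 0.53
  L_C = 0.63·(1−0.63)^0 = 0.63·1 = 0.63
Prior × likelihood for each component:
  w_A·L_A = 0.30 × 0.41 = 0.123
  w_B·L_B = 0.24 × 0.53 = 0.1272
  w_C·L_C = 0.46 × 0.63 = 0.2898
Normaliser: 0.123 + 0.1272 + 0.2898 = 0.54
Responsibility of Component A: 0.123 / 0.54 ≈ 0.228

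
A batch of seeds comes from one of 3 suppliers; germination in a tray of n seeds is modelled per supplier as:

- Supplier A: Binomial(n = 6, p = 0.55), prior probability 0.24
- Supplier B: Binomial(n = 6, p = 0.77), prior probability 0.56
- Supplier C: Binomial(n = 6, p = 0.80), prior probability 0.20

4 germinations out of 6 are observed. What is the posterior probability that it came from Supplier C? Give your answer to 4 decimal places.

Apply Bayes' rule: the posterior for each component is proportional to its prior times its likelihood at x.
Component likelihoods at x = 4 germinations out of 6:
  L_A = 0.27795
  L_B = 0.278939
  L_C = 0.24576
Unnormalised posteriors:
  π_A·L_A = 0.24 × 0.27795 = 0.0667081
  π_B·L_B = 0.56 × 0.278939 = 0.156206
  π_C·L_C = 0.20 × 0.24576 = 0.049152
Denominator: 0.0667081 + 0.156206 + 0.049152 = 0.272066
Responsibility of Supplier C: 0.049152 / 0.272066 ≈ 0.1807

0.1807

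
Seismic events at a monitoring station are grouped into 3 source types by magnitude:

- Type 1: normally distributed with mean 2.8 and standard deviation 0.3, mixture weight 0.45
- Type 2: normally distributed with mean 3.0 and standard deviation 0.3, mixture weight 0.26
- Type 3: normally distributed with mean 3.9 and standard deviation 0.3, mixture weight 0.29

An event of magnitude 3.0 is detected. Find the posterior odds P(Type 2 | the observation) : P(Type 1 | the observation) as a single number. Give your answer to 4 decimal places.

Posterior odds = (w_i f_i(x)) / (w_j f_j(x)); the normalising sum cancels.
Normal densities:
  p_1 = (1/(0.3·√(2π)))·exp(−(3.0−2.8)²/(2·0.3²)) = 1.329808·exp(-0.22222) = 1.06483
  p_2 = (1/(0.3·√(2π)))·exp(−(3.0−3.0)²/(2·0.3²)) = 1.329808·exp(-0.00000) = 1.32981
  p_3 = (1/(0.3·√(2π)))·exp(−(3.0−3.9)²/(2·0.3²)) = 1.329808·exp(-4.50000) = 0.0147728
Posterior odds = (w_2·p_2) / (w_1·p_1) = (0.26·1.32981) / (0.45·1.06483) = 0.34575 / 0.479172 ≈ 0.7216

0.7216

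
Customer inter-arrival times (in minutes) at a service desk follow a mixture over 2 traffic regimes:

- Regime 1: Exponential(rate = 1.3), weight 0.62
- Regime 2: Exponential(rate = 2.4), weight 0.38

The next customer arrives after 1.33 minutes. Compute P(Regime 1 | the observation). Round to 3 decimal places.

P(component k | x) = π_k·f_k(x) / marginal(x), where marginal(x) = Σ_j π_j·f_j(x).
Component likelihoods at x = 1.33 minutes:
  f_1 = 0.2307
  f_2 = 0.0986151
Multiply by the mixture weights:
  π_1·f_1 = 0.62 × 0.2307 = 0.143034
  π_2·f_2 = 0.38 × 0.0986151 = 0.0374737
Marginal: 0.143034 + 0.0374737 = 0.180508
Responsibility of Regime 1: 0.143034 / 0.180508 ≈ 0.792

0.792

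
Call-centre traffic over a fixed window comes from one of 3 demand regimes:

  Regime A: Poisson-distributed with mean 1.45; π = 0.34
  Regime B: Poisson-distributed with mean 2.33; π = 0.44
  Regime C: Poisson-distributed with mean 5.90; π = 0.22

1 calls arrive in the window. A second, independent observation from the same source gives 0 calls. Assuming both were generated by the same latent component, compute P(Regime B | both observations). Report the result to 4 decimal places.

P(component k | x) = π_k·f_k(x) / marginal(x), where marginal(x) = Σ_j π_j·f_j(x).
Since both observations come from the same component, the likelihood for component k is f_k(x₁)·f_k(x₂).
  p_A = [0.340127] × [0.23457] = 0.0797837
  p_B = [0.226699] × [0.0972957] = 0.0220569
  p_C = [0.0161627] × [0.00273944] = 4.42769e-05
Unnormalised posteriors:
  π_A·p_A = 0.34 × 0.0797837 = 0.0271264
  π_B·p_B = 0.44 × 0.0220569 = 0.00970502
  π_C·p_C = 0.22 × 4.42769e-05 = 9.74092e-06
Normaliser: 0.0271264 + 0.00970502 + 9.74092e-06 = 0.0368412
P(Regime B | x₁,x₂) ≈ 0.2634

0.2634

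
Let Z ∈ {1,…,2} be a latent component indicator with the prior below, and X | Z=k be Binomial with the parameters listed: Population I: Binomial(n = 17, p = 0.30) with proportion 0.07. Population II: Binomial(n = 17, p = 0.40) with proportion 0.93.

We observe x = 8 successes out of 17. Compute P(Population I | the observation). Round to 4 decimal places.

Apply Bayes' rule: the posterior for each component is proportional to its prior times its likelihood at x.
Component likelihoods at x = 8 successes out of 17:
  p_I = 0.0643632
  p_II = 0.160556
Prior × likelihood for each component:
  π_I·p_I = 0.07 × 0.0643632 = 0.00450542
  π_II·p_II = 0.93 × 0.160556 = 0.149317
Normaliser: 0.00450542 + 0.149317 = 0.153822
P(Population I | 8 successes out of 17) = 0.00450542 / 0.153822 ≈ 0.0293

0.0293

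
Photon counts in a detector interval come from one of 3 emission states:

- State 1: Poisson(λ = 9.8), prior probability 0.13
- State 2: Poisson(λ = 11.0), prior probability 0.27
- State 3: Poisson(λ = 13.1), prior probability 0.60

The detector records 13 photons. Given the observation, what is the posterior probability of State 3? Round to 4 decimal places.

Posterior ∝ prior × likelihood, so P(k | x) ∝ π_k f_k(x); normalise over all components.
Poisson probabilities:
  f_1 = 0.0684814
  f_2 = 0.0925945
  f_3 = 0.109898
Weight by the priors:
  π_1·f_1 = 0.13 × 0.0684814 = 0.00890258
  π_2·f_2 = 0.27 × 0.0925945 = 0.0250005
  π_3·f_3 = 0.60 × 0.109898 = 0.0659387
Evidence: 0.00890258 + 0.0250005 + 0.0659387 = 0.0998418
Responsibility of State 3: 0.0659387 / 0.0998418 ≈ 0.6604

0.6604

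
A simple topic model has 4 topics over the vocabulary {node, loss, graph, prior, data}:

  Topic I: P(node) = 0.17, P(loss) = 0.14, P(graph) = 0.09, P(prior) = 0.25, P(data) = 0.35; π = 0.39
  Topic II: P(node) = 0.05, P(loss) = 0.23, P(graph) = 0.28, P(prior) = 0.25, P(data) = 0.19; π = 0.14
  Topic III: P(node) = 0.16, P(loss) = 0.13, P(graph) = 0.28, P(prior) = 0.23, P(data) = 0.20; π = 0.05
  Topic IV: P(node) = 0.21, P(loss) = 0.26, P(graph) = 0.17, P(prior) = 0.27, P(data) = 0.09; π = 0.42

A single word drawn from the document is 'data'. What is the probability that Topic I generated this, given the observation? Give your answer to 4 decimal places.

0.6472

The responsibility of component k is π_k f_k(x) divided by Σ_j π_j f_j(x).
Evaluate each component's likelihood at the observed value:
  p_I = 0.35
  p_II = 0.19
  p_III = 0.2
  p_IV = 0.09
Multiply by the mixture weights:
  π_I·p_I = 0.39 × 0.35 = 0.1365
  π_II·p_II = 0.14 × 0.19 = 0.0266
  π_III·p_III = 0.05 × 0.2 = 0.01
  π_IV·p_IV = 0.42 × 0.09 = 0.0378
Sum: 0.1365 + 0.0266 + 0.01 + 0.0378 = 0.2109
P(Topic I | data) ≈ 0.6472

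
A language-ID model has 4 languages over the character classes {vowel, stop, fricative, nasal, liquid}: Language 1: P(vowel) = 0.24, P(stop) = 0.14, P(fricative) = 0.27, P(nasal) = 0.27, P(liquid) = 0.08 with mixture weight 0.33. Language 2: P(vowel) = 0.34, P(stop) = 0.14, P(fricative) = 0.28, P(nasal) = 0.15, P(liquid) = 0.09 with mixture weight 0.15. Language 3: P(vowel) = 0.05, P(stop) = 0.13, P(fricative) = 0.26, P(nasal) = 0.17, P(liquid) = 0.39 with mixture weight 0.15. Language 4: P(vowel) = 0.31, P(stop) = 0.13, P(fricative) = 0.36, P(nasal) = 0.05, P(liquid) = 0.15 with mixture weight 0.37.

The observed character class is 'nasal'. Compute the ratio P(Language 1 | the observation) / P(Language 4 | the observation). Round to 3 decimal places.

4.816

Posterior odds = (P(Z=i) f_i(x)) / (P(Z=j) f_j(x)); the normalising sum cancels.
Component likelihoods at x = 'nasal':
  f_1 = P(nasal | comp) = 0.27
  f_2 = P(nasal | comp) = 0.15
  f_3 = P(nasal | comp) = 0.17
  f_4 = P(nasal | comp) = 0.05
Posterior odds = (P(Z=1)·f_1) / (P(Z=4)·f_4) = (0.33·0.27) / (0.37·0.05) = 0.0891 / 0.0185 ≈ 4.816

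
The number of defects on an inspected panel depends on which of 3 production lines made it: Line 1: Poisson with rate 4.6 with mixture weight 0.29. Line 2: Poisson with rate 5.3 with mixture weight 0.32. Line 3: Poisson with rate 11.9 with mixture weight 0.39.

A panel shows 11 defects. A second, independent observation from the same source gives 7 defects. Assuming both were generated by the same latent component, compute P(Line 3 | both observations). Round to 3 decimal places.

0.787

By Bayes' theorem, P(k | x) = P(Z=k) f_k(x) / Σ_j P(Z=j) f_j(x).
Since both observations come from the same component, the likelihood for component k is f_k(x₁)·f_k(x₂).
  p_1 = [0.00491389] × [0.08692] = 0.000427116
  p_2 = [0.0115909] × [0.116343] = 0.00134852
  p_3 = [0.115281] × [0.0455296] = 0.00524868
Unnormalised posteriors:
  P(Z=1)·p_1 = 0.29 × 0.000427116 = 0.000123864
  P(Z=2)·p_2 = 0.32 × 0.00134852 = 0.000431527
  P(Z=3)·p_3 = 0.39 × 0.00524868 = 0.00204699
Denominator: 0.000123864 + 0.000431527 + 0.00204699 = 0.00260238
P(Line 3 | x₁, x₂) ≈ 0.787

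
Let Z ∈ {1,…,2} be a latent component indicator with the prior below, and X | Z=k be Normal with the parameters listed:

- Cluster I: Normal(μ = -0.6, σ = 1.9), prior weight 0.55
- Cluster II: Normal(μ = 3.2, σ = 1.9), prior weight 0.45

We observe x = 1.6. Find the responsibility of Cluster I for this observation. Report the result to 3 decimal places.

By Bayes' theorem, P(k | x) = w_k f_k(x) / Σ_j w_j f_j(x).
Component likelihoods at x = 1.6:
  L_I = (1/(1.9·√(2π)))·exp(−(1.6−-0.6)²/(2·1.9²)) = 0.209970·exp(-0.67036) = 0.107405
  L_II = (1/(1.9·√(2π)))·exp(−(1.6−3.2)²/(2·1.9²)) = 0.209970·exp(-0.35457) = 0.147288
Weight by the priors:
  w_I·L_I = 0.55 × 0.107405 = 0.0590725
  w_II·L_II = 0.45 × 0.147288 = 0.0662798
Denominator: 0.0590725 + 0.0662798 = 0.125352
P(Cluster I | 1.6) ≈ 0.471

0.471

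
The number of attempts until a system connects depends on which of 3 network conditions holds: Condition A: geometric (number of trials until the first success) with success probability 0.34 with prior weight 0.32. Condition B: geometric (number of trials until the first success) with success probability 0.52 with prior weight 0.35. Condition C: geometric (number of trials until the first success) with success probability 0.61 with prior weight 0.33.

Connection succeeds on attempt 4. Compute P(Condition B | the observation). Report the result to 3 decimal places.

0.318

Posterior ∝ prior × likelihood, so P(k | x) ∝ π_k f_k(x); normalise over all components.
Geometric probabilities:
  f_A = 0.34·(1−0.34)^3 = 0.34·0.287496 = 0.0977486
  f_B = 0.52·(1−0.52)^3 = 0.52·0.110592 = 0.0575078
  f_C = 0.61·(1−0.61)^3 = 0.61·0.059319 = 0.0361846
Unnormalised posteriors:
  π_A·f_A = 0.32 × 0.0977486 = 0.0312796
  π_B·f_B = 0.35 × 0.0575078 = 0.0201277
  π_C·f_C = 0.33 × 0.0361846 = 0.0119409
Denominator: 0.0312796 + 0.0201277 + 0.0119409 = 0.0633482
P(Condition B | the observation) = 0.0201277 / 0.0633482 ≈ 0.318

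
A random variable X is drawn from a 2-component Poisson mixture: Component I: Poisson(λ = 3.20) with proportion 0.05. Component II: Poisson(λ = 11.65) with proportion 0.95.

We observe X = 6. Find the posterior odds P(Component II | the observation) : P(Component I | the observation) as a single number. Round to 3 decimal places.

9.463

Only the two components matter; the odds are (π_i f_i(x)) / (π_j f_j(x)).
Component likelihoods at x = 6:
  f_I = 0.060789
  f_II = 0.0302756
0.0287618 / 0.00303945 ≈ 9.463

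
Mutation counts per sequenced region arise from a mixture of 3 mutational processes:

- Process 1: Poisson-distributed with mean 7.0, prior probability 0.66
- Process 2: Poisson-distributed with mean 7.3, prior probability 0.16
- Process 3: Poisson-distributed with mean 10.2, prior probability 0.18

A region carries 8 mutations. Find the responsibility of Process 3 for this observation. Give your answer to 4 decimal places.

0.1530

By Bayes' theorem, P(k | x) = P(Z=k) f_k(x) / Σ_j P(Z=j) f_j(x).
Evaluate each component's likelihood at the observed value:
  p_1 = 0.130377
  p_2 = 0.135118
  p_3 = 0.108013
Prior × likelihood for each component:
  P(Z=1)·p_1 = 0.66 × 0.130377 = 0.0860491
  P(Z=2)·p_2 = 0.16 × 0.135118 = 0.0216189
  P(Z=3)·p_3 = 0.18 × 0.108013 = 0.0194424
Normaliser: 0.0860491 + 0.0216189 + 0.0194424 = 0.12711
P(Process 3 | data) = 0.0194424 / 0.12711 ≈ 0.1530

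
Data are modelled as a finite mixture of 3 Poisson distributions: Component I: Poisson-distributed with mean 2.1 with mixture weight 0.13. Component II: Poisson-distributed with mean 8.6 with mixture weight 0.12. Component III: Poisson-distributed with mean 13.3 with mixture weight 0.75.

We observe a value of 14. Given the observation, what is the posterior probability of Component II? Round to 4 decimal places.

0.0378

P(component k | x) = w_k·f_k(x) / marginal(x), where marginal(x) = Σ_j w_j·f_j(x).
Poisson probabilities:
  L_I = 4.55663e-08
  L_II = 0.0255645
  L_III = 0.104087
Prior × likelihood for each component:
  w_I·L_I = 0.13 × 4.55663e-08 = 5.92361e-09
  w_II·L_II = 0.12 × 0.0255645 = 0.00306774
  w_III·L_III = 0.75 × 0.104087 = 0.0780655
Denominator: 5.92361e-09 + 0.00306774 + 0.0780655 = 0.0811333
Responsibility of Component II: 0.00306774 / 0.0811333 ≈ 0.0378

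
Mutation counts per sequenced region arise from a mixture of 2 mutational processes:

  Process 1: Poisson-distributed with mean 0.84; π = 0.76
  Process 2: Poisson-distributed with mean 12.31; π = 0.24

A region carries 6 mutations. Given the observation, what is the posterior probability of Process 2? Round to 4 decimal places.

By Bayes' theorem, P(k | x) = π_k f_k(x) / Σ_j π_j f_j(x).
Evaluate each component's likelihood at the observed value:
  p_1 = 0.000210638
  p_2 = 0.0217796
Unnormalised posteriors:
  π_1·p_1 = 0.76 × 0.000210638 = 0.000160085
  π_2·p_2 = 0.24 × 0.0217796 = 0.00522711
Marginal: 0.000160085 + 0.00522711 = 0.0053872
Responsibility of Process 2: 0.00522711 / 0.0053872 ≈ 0.9703

0.9703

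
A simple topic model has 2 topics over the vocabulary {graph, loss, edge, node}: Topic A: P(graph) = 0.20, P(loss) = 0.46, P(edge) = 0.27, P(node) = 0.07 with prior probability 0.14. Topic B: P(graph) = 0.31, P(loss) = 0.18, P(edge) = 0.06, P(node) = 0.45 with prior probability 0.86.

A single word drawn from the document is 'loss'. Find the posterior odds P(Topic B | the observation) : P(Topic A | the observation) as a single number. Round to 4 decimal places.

Only the two components matter; the odds are (π_i f_i(x)) / (π_j f_j(x)).
Component likelihoods at x = 'loss':
  L_A = P(loss | comp) = 0.46
  L_B = P(loss | comp) = 0.18
Odds = (0.86/0.14) × (0.18/0.46) = 6.14286 × 0.391304 ≈ 2.4037

2.4037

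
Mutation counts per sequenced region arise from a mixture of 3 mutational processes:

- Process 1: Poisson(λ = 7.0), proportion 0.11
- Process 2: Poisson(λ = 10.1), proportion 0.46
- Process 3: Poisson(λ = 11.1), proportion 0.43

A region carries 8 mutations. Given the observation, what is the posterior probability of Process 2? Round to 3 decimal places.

0.496

The responsibility of component k is w_k f_k(x) divided by Σ_j w_j f_j(x).
Poisson probabilities:
  L_1 = 0.130377
  L_2 = 0.110326
  L_3 = 0.0863763
Prior × likelihood for each component:
  w_1·L_1 = 0.11 × 0.130377 = 0.0143415
  w_2·L_2 = 0.46 × 0.110326 = 0.0507498
  w_3·L_3 = 0.43 × 0.0863763 = 0.0371418
Denominator: 0.0143415 + 0.0507498 + 0.0371418 = 0.102233
So the posterior for Process 2 is 0.0507498 / 0.102233 ≈ 0.496.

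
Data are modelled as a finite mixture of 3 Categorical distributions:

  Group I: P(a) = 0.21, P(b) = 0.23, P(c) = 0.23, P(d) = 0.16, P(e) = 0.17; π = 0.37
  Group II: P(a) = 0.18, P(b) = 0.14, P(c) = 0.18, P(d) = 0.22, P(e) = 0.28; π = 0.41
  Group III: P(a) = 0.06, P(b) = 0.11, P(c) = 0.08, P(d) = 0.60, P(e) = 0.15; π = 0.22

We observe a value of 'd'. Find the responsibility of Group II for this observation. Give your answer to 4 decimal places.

0.3205

Posterior ∝ prior × likelihood, so P(k | x) ∝ π_k f_k(x); normalise over all components.
Evaluate each component's likelihood at the observed value:
  L_I = P(d | comp) = 0.16
  L_II = P(d | comp) = 0.22
  L_III = P(d | comp) = 0.60
Unnormalised posteriors:
  π_I·L_I = 0.37 × 0.16 = 0.0592
  π_II·L_II = 0.41 × 0.22 = 0.0902
  π_III·L_III = 0.22 × 0.6 = 0.132
Normaliser: 0.0592 + 0.0902 + 0.132 = 0.2814
P(Group II | x) = 0.0902 / 0.2814 ≈ 0.3205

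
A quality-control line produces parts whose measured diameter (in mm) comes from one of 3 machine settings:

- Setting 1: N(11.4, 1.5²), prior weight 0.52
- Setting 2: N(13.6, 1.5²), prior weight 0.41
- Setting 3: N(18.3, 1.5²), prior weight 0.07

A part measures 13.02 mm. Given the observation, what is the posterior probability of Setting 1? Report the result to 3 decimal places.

0.433

By Bayes' theorem, P(k | x) = w_k f_k(x) / Σ_j w_j f_j(x).
Component likelihoods at x = 13.02 mm:
  p_1 = (1/(1.5·√(2π)))·exp(−(13.02−11.4)²/(2·1.5²)) = 0.265962·exp(-0.58320) = 0.148436
  p_2 = (1/(1.5·√(2π)))·exp(−(13.02−13.6)²/(2·1.5²)) = 0.265962·exp(-0.07476) = 0.246804
  p_3 = (1/(1.5·√(2π)))·exp(−(13.02−18.3)²/(2·1.5²)) = 0.265962·exp(-6.19520) = 0.000542347
Weight by the priors:
  w_1·p_1 = 0.52 × 0.148436 = 0.0771865
  w_2·p_2 = 0.41 × 0.246804 = 0.10119
  w_3·p_3 = 0.07 × 0.000542347 = 3.79643e-05
Denominator: 0.0771865 + 0.10119 + 3.79643e-05 = 0.178414
P(Setting 1 | the observation) ≈ 0.433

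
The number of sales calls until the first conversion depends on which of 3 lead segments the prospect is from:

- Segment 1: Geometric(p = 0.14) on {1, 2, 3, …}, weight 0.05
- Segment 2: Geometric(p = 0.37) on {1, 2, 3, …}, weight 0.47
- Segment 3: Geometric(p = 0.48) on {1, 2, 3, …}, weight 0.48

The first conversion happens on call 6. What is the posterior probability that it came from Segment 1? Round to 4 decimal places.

0.1123

By Bayes' theorem, P(k | x) = P(Z=k) f_k(x) / Σ_j P(Z=j) f_j(x).
Geometric probabilities:
  p_1 = 0.0658598
  p_2 = 0.0367202
  p_3 = 0.0182498
Multiply by the mixture weights:
  P(Z=1)·p_1 = 0.05 × 0.0658598 = 0.00329299
  P(Z=2)·p_2 = 0.47 × 0.0367202 = 0.0172585
  P(Z=3)·p_3 = 0.48 × 0.0182498 = 0.0087599
Denominator: 0.00329299 + 0.0172585 + 0.0087599 = 0.0293114
Responsibility of Segment 1: 0.00329299 / 0.0293114 ≈ 0.1123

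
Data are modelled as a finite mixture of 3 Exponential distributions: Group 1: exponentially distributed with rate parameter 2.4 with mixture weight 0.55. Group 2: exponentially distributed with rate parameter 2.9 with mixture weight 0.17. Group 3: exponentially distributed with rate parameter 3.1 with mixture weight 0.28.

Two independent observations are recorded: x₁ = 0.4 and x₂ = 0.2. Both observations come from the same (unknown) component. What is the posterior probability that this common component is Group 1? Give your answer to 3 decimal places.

0.528

Posterior ∝ prior × likelihood, so P(k | x) ∝ π_k f_k(x); normalise over all components.
Since both observations come from the same component, the likelihood for component k is f_k(x₁)·f_k(x₂).
  p_1 = [2.4·e^(−2.4·0.4) = 2.4·e^(−0.9600) = 0.918943] × [1.48508] = 1.3647
  p_2 = [2.9·e^(−2.9·0.4) = 2.9·e^(−1.1600) = 0.90911] × [1.62371] = 1.47613
  p_3 = [3.1·e^(−3.1·0.4) = 3.1·e^(−1.2400) = 0.897091] × [1.66763] = 1.49601
Unnormalised posteriors:
  π_1·p_1 = 0.55 × 1.3647 = 0.750587
  π_2·p_2 = 0.17 × 1.47613 = 0.250942
  π_3·p_3 = 0.28 × 1.49601 = 0.418884
Denominator: 0.750587 + 0.250942 + 0.418884 = 1.42041
Responsibility of Group 1: 0.750587 / 1.42041 ≈ 0.528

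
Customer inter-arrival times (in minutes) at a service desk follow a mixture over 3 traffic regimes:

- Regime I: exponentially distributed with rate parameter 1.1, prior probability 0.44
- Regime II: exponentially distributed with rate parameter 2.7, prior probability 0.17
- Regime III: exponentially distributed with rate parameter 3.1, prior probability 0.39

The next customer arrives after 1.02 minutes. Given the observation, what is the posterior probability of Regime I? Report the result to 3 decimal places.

Apply Bayes' rule: the posterior for each component is proportional to its prior times its likelihood at x.
Component likelihoods at x = 1.02 minutes:
  p_I = 1.1·e^(−1.1·1.02) = 1.1·e^(−1.1220) = 0.358191
  p_II = 2.7·e^(−2.7·1.02) = 2.7·e^(−2.7540) = 0.171916
  p_III = 3.1·e^(−3.1·1.02) = 3.1·e^(−3.1620) = 0.131257
Weight by the priors:
  P(Z=I)·p_I = 0.44 × 0.358191 = 0.157604
  P(Z=II)·p_II = 0.17 × 0.171916 = 0.0292258
  P(Z=III)·p_III = 0.39 × 0.131257 = 0.0511902
Evidence: 0.157604 + 0.0292258 + 0.0511902 = 0.23802
Responsibility of Regime I: 0.157604 / 0.23802 ≈ 0.662

0.662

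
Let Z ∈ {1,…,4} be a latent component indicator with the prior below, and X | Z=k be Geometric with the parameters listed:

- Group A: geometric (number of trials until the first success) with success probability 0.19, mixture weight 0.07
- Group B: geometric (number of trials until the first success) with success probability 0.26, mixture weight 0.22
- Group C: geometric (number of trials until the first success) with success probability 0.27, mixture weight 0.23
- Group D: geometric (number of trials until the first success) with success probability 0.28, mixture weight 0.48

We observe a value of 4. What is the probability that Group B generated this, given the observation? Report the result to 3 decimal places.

The responsibility of component k is π_k f_k(x) divided by Σ_j π_j f_j(x).
Component likelihoods at x = 4:
  L_A = 0.19·(1−0.19)^3 = 0.19·0.531441 = 0.100974
  L_B = 0.26·(1−0.26)^3 = 0.26·0.405224 = 0.105358
  L_C = 0.27·(1−0.27)^3 = 0.27·0.389017 = 0.105035
  L_D = 0.28·(1−0.28)^3 = 0.28·0.373248 = 0.104509
Multiply by the mixture weights:
  π_A·L_A = 0.07 × 0.100974 = 0.00706817
  π_B·L_B = 0.22 × 0.105358 = 0.0231788
  π_C·L_C = 0.23 × 0.105035 = 0.024158
  π_D·L_D = 0.48 × 0.104509 = 0.0501645
Marginal: 0.00706817 + 0.0231788 + 0.024158 + 0.0501645 = 0.104569
P(Group B | 4) ≈ 0.222

0.222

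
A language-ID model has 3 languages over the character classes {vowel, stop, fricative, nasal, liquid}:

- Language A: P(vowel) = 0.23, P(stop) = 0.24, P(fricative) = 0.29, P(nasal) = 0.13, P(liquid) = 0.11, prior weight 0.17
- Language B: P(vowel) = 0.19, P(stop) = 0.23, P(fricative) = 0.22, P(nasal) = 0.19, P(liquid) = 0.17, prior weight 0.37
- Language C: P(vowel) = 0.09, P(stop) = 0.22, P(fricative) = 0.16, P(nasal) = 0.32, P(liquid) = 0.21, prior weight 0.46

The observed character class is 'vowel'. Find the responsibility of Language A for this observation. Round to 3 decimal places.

Posterior ∝ prior × likelihood, so P(k | x) ∝ w_k f_k(x); normalise over all components.
Categorical probabilities:
  f_A = P(vowel | comp) = 0.23
  f_B = P(vowel | comp) = 0.19
  f_C = P(vowel | comp) = 0.09
Prior × likelihood for each component:
  w_A·f_A = 0.17 × 0.23 = 0.0391
  w_B·f_B = 0.37 × 0.19 = 0.0703
  w_C·f_C = 0.46 × 0.09 = 0.0414
Evidence: 0.0391 + 0.0703 + 0.0414 = 0.1508
P(Language A | 'vowel') = 0.0391 / 0.1508 ≈ 0.259

0.259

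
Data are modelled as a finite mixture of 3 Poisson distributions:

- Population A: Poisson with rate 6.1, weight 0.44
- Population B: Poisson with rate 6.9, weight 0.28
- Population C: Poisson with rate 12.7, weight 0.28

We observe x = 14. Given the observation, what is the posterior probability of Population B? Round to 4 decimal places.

Posterior ∝ prior × likelihood, so P(k | x) ∝ P(Z=k) f_k(x); normalise over all components.
Component likelihoods at x = 14:
  f_A = e^(−6.1)·6.1^14/14! = 0.00254105
  f_B = e^(−6.9)·6.9^14/14! = 0.00640984
  f_C = e^(−12.7)·12.7^14/14! = 0.0993811
Weight by the priors:
  P(Z=A)·f_A = 0.44 × 0.00254105 = 0.00111806
  P(Z=B)·f_B = 0.28 × 0.00640984 = 0.00179475
  P(Z=C)·f_C = 0.28 × 0.0993811 = 0.0278267
Marginal: 0.00111806 + 0.00179475 + 0.0278267 = 0.0307395
P(Population B | the observation) ≈ 0.0584

0.0584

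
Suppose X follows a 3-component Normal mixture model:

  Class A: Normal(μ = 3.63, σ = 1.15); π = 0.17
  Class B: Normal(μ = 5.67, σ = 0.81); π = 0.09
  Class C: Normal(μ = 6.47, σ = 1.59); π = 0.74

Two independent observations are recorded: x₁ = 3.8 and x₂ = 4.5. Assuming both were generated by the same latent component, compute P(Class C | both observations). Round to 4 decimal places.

By Bayes' theorem, P(k | x) = P(Z=k) f_k(x) / Σ_j P(Z=j) f_j(x).
Since both observations come from the same component, the likelihood for component k is f_k(x₁)·f_k(x₂).
  f_A = [(1/(1.15·√(2π)))·exp(−(3.8−3.63)²/(2·1.15²)) = 0.346906·exp(-0.01093) = 0.343137] × [0.260575] = 0.0894129
  f_B = [(1/(0.81·√(2π)))·exp(−(3.8−5.67)²/(2·0.81²)) = 0.492521·exp(-2.66491) = 0.0342821] × [0.173526] = 0.00594884
  f_C = [(1/(1.59·√(2π)))·exp(−(3.8−6.47)²/(2·1.59²)) = 0.250907·exp(-1.40993) = 0.0612614] × [0.116458] = 0.00713438
Multiply by the mixture weights:
  P(Z=A)·f_A = 0.17 × 0.0894129 = 0.0152002
  P(Z=B)·f_B = 0.09 × 0.00594884 = 0.000535396
  P(Z=C)·f_C = 0.74 × 0.00713438 = 0.00527944
Marginal: 0.0152002 + 0.000535396 + 0.00527944 = 0.021015
Responsibility of Class C: 0.00527944 / 0.021015 ≈ 0.2512

0.2512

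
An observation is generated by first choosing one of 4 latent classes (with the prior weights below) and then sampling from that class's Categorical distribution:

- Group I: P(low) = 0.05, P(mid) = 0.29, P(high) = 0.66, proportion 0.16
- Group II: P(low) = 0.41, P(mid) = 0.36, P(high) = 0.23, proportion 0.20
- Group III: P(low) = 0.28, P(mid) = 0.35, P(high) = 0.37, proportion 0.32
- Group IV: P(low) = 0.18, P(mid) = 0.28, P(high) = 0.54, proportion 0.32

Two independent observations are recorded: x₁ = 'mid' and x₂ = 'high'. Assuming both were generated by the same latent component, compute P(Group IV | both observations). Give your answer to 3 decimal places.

By Bayes' theorem, P(k | x) = P(Z=k) f_k(x) / Σ_j P(Z=j) f_j(x).
Since both observations come from the same component, the likelihood for component k is f_k(x₁)·f_k(x₂).
  L_I = [P(mid | comp) = 0.29] × [0.66] = 0.1914
  L_II = [P(mid | comp) = 0.36] × [0.23] = 0.0828
  L_III = [P(mid | comp) = 0.35] × [0.37] = 0.1295
  L_IV = [P(mid | comp) = 0.28] × [0.54] = 0.1512
Multiply by the mixture weights:
  P(Z=I)·L_I = 0.16 × 0.1914 = 0.030624
  P(Z=II)·L_II = 0.20 × 0.0828 = 0.01656
  P(Z=III)·L_III = 0.32 × 0.1295 = 0.04144
  P(Z=IV)·L_IV = 0.32 × 0.1512 = 0.048384
Marginal: 0.030624 + 0.01656 + 0.04144 + 0.048384 = 0.137008
P(Group IV | x₁, x₂) ≈ 0.353

0.353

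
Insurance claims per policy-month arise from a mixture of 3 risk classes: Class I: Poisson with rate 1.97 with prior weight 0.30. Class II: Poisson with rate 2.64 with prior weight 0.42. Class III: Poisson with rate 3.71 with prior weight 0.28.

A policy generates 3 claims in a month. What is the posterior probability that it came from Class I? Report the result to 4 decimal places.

0.2619

The responsibility of component k is w_k f_k(x) divided by Σ_j w_j f_j(x).
Poisson probabilities:
  L_I = e^(−1.97)·1.97^3/3! = 0.1777
  L_II = e^(−2.64)·2.64^3/3! = 0.218838
  L_III = e^(−3.71)·3.71^3/3! = 0.208323
Multiply by the mixture weights:
  w_I·L_I = 0.30 × 0.1777 = 0.05331
  w_II·L_II = 0.42 × 0.218838 = 0.091912
  w_III·L_III = 0.28 × 0.208323 = 0.0583305
Marginal: 0.05331 + 0.091912 + 0.0583305 = 0.203553
Responsibility of Class I: 0.05331 / 0.203553 ≈ 0.2619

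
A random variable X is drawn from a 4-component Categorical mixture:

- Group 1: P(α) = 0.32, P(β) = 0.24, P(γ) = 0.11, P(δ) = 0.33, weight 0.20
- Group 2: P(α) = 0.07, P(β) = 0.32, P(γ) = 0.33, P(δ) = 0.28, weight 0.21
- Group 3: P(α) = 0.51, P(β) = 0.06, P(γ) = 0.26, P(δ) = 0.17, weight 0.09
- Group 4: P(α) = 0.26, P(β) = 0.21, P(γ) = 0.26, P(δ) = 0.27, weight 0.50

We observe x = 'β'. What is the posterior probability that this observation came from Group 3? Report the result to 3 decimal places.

Posterior ∝ prior × likelihood, so P(k | x) ∝ π_k f_k(x); normalise over all components.
Component likelihoods at x = 'β':
  p_1 = P(β | comp) = 0.24
  p_2 = P(β | comp) = 0.32
  p_3 = P(β | comp) = 0.06
  p_4 = P(β | comp) = 0.21
Prior × likelihood for each component:
  π_1·p_1 = 0.20 × 0.24 = 0.048
  π_2·p_2 = 0.21 × 0.32 = 0.0672
  π_3·p_3 = 0.09 × 0.06 = 0.0054
  π_4·p_4 = 0.50 × 0.21 = 0.105
Denominator: 0.048 + 0.0672 + 0.0054 + 0.105 = 0.2256
Responsibility of Group 3: 0.0054 / 0.2256 ≈ 0.024

0.024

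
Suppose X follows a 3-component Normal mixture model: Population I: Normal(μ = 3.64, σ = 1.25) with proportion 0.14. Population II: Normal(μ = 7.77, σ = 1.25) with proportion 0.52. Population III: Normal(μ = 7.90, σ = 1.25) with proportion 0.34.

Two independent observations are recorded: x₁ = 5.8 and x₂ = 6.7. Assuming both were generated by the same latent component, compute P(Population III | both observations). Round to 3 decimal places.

Posterior ∝ prior × likelihood, so P(k | x) ∝ π_k f_k(x); normalise over all components.
Since both observations come from the same component, the likelihood for component k is f_k(x₁)·f_k(x₂).
  L_I = [(1/(1.25·√(2π)))·exp(−(5.8−3.64)²/(2·1.25²)) = 0.319154·exp(-1.49299) = 0.0717137] × [0.0159478] = 0.00114368
  L_II = [(1/(1.25·√(2π)))·exp(−(5.8−7.77)²/(2·1.25²)) = 0.319154·exp(-1.24189) = 0.0921839] × [0.221253] = 0.0203959
  L_III = [(1/(1.25·√(2π)))·exp(−(5.8−7.90)²/(2·1.25²)) = 0.319154·exp(-1.41120) = 0.0778258] × [0.201315] = 0.0156675
Unnormalised posteriors:
  π_I·L_I = 0.14 × 0.00114368 = 0.000160115
  π_II·L_II = 0.52 × 0.0203959 = 0.0106059
  π_III·L_III = 0.34 × 0.0156675 = 0.00532696
Evidence: 0.000160115 + 0.0106059 + 0.00532696 = 0.016093
So the posterior for Population III is 0.00532696 / 0.016093 ≈ 0.331.

0.331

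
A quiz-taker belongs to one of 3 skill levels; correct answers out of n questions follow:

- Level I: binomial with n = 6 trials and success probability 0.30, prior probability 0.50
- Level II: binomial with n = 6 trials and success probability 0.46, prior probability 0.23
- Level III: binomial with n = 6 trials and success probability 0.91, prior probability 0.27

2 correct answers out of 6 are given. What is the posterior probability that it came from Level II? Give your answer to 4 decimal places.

Posterior ∝ prior × likelihood, so P(k | x) ∝ w_k f_k(x); normalise over all components.
Binomial probabilities:
  L_I = 0.324135
  L_II = 0.269887
  L_III = 0.000814975
Unnormalised posteriors:
  w_I·L_I = 0.50 × 0.324135 = 0.162067
  w_II·L_II = 0.23 × 0.269887 = 0.062074
  w_III·L_III = 0.27 × 0.000814975 = 0.000220043
Evidence: 0.162067 + 0.062074 + 0.000220043 = 0.224362
Responsibility of Level II: 0.062074 / 0.224362 ≈ 0.2767

0.2767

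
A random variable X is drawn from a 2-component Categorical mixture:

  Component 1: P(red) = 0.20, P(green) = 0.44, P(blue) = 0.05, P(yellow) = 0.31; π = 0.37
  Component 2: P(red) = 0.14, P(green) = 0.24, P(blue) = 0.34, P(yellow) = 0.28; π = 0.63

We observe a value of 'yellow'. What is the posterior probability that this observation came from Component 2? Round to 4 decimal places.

The responsibility of component k is P(Z=k) f_k(x) divided by Σ_j P(Z=j) f_j(x).
Component likelihoods at x = 'yellow':
  L_1 = P(yellow | comp) = 0.31
  L_2 = P(yellow | comp) = 0.28
Multiply by the mixture weights:
  P(Z=1)·L_1 = 0.37 × 0.31 = 0.1147
  P(Z=2)·L_2 = 0.63 × 0.28 = 0.1764
Sum: 0.1147 + 0.1764 = 0.2911
P(Component 2 | x) = 0.1764 / 0.2911 ≈ 0.6060

0.6060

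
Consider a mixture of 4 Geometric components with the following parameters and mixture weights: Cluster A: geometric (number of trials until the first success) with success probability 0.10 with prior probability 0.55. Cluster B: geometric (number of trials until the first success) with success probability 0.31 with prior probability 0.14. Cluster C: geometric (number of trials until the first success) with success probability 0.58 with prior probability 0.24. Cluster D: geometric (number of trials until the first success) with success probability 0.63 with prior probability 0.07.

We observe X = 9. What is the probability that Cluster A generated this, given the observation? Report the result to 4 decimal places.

0.9087

P(component k | x) = π_k·f_k(x) / marginal(x), where marginal(x) = Σ_j π_j·f_j(x).
Component likelihoods at x = 9:
  f_A = 0.10·(1−0.10)^8 = 0.10·0.430467 = 0.0430467
  f_B = 0.31·(1−0.31)^8 = 0.31·0.0513798 = 0.0159277
  f_C = 0.58·(1−0.58)^8 = 0.58·0.000968265 = 0.000561594
  f_D = 0.63·(1−0.63)^8 = 0.63·0.000351248 = 0.000221286
Prior × likelihood for each component:
  π_A·f_A = 0.55 × 0.0430467 = 0.0236757
  π_B·f_B = 0.14 × 0.0159277 = 0.00222988
  π_C·f_C = 0.24 × 0.000561594 = 0.000134783
  π_D·f_D = 0.07 × 0.000221286 = 1.549e-05
Normaliser: 0.0236757 + 0.00222988 + 0.000134783 + 1.549e-05 = 0.0260559
So the posterior for Cluster A is 0.0236757 / 0.0260559 ≈ 0.9087.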